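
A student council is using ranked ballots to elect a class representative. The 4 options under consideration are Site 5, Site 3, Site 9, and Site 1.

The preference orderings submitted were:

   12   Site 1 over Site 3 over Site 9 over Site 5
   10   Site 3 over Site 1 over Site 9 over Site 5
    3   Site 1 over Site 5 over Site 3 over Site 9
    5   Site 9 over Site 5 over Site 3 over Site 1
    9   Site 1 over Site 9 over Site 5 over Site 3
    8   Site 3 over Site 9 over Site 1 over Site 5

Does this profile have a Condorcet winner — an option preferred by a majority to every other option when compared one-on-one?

Head-to-head results (47 voters total):
Site 5 vs Site 3: Site 3 wins 30–17.
Site 5 vs Site 9: Site 9 wins 44–3.
Site 5 vs Site 1: Site 1 wins 42–5.
Site 3 vs Site 9: Site 3 wins 33–14.
Site 3 vs Site 1: Site 1 wins 24–23.
Site 9 vs Site 1: Site 1 wins 34–13.
Site 1 beats each rival — Site 5 (42–5), Site 3 (24–23), Site 9 (34–13) — so Site 1 is the Condorcet winner.

Yes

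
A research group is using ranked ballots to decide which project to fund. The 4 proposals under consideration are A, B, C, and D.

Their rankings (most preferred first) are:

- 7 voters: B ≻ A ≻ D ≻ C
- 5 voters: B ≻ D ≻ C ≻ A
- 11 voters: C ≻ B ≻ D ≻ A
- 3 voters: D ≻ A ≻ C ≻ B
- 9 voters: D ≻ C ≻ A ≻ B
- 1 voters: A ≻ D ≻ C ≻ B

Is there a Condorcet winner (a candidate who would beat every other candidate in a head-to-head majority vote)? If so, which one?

Head-to-head results (36 voters total):
A vs B: B wins 23–13.
A vs C: C wins 25–11.
A vs D: D wins 28–8.
B vs C: C wins 24–12.
B vs D: B wins 23–13.
C vs D: D wins 25–11.
No candidate beats all others: B beats D beats C beats B, a majority cycle.

No Condorcet winner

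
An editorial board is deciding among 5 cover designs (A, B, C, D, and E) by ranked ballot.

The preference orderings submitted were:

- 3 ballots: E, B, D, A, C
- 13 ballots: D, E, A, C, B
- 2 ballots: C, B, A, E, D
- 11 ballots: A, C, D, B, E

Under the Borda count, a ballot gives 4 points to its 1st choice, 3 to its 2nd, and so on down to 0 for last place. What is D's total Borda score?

80

Borda scores:
  A: 3·1 + 13·2 + 2·2 + 11·4 = 77
  B: 3·3 + 13·0 + 2·3 + 11·1 = 26
  C: 3·0 + 13·1 + 2·4 + 11·3 = 54
  D: 3·2 + 13·4 + 2·0 + 11·2 = 80
  E: 3·4 + 13·3 + 2·1 + 11·0 = 53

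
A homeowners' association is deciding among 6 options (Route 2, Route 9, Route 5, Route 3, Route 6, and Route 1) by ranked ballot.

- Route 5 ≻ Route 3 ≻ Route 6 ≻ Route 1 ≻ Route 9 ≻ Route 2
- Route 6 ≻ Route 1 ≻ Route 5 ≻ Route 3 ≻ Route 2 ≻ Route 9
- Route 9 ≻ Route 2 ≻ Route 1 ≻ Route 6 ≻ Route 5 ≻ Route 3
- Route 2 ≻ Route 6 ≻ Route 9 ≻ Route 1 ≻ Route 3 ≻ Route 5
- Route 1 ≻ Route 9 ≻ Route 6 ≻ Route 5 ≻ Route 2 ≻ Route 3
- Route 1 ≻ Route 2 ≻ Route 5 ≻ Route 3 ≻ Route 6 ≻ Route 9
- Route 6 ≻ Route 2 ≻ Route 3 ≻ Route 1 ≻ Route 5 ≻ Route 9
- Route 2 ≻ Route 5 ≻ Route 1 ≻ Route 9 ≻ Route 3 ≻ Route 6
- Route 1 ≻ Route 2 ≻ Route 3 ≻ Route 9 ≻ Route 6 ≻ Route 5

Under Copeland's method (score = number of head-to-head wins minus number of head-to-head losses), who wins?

Pairwise results:
  Route 2 vs Route 9: Route 2 wins 6–3.
  Route 2 vs Route 5: Route 2 wins 6–3.
  Route 2 vs Route 3: Route 2 wins 7–2.
  Route 2 vs Route 6: Route 2 wins 5–4.
  Route 2 vs Route 1: Route 1 wins 5–4.
  Route 9 vs Route 5: Route 5 wins 5–4.
  Route 9 vs Route 3: Route 3 wins 5–4.
  Route 9 vs Route 6: Route 6 wins 5–4.
  Route 9 vs Route 1: Route 1 wins 7–2.
  Route 5 vs Route 3: Route 5 wins 6–3.
  Route 5 vs Route 6: Route 6 wins 6–3.
  Route 5 vs Route 1: Route 1 wins 7–2.
  Route 3 vs Route 6: Route 6 wins 5–4.
  Route 3 vs Route 1: Route 1 wins 7–2.
  Route 6 vs Route 1: Route 1 wins 5–4.
Copeland scores (wins − losses):
  Route 2: 4 − 1 = 3
  Route 9: 0 − 5 = -5
  Route 5: 2 − 3 = -1
  Route 3: 1 − 4 = -3
  Route 6: 3 − 2 = 1
  Route 1: 5 − 0 = 5
Route 1 has the best Copeland score.

Route 1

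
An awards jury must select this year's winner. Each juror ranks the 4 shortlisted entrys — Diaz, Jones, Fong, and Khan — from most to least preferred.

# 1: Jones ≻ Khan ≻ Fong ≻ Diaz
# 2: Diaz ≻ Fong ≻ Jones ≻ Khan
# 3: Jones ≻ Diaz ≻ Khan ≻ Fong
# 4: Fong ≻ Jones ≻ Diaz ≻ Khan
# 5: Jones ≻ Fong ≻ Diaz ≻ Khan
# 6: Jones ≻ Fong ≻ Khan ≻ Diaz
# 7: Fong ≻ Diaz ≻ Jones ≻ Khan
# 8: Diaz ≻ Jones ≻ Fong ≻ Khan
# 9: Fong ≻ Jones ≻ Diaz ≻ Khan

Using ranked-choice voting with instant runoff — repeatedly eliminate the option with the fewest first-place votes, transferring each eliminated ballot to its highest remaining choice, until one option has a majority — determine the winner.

Round 1: Jones 4, Fong 3, Diaz 2, Khan 0. Khan has the fewest and is eliminated.
Round 2: Jones 4, Fong 3, Diaz 2. Diaz has the fewest and is eliminated.
Round 3: Jones 5, Fong 4. Jones has a majority.

Jones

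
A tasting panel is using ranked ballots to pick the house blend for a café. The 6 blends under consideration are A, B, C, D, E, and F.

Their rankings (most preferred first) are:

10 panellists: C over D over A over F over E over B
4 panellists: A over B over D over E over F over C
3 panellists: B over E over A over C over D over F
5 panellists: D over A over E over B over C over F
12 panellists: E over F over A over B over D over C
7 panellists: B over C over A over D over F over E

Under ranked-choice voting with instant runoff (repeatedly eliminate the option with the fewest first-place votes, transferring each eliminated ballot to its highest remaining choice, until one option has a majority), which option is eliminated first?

Round 1: E 12, B 10, C 10, D 5, A 4, F 0. F has the fewest and is eliminated.
Round 2: E 12, B 10, C 10, D 5, A 4. A has the fewest and is eliminated.
Round 3: B 14, E 12, C 10, D 5. D has the fewest and is eliminated.
Round 4: E 17, B 14, C 10. C has the fewest and is eliminated.
Round 5: E 27, B 14. E has a majority.

F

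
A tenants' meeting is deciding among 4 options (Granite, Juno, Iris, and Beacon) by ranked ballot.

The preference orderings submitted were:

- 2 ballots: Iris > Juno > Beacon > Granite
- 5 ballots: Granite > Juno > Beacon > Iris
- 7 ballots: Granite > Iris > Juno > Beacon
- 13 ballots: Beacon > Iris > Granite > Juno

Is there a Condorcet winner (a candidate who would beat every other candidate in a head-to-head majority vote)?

No

Head-to-head results (27 voters total):
Granite vs Juno: Granite wins 25–2.
Granite vs Iris: Iris wins 15–12.
Granite vs Beacon: Beacon wins 15–12.
Juno vs Iris: Iris wins 22–5.
Juno vs Beacon: Juno wins 14–13.
Iris vs Beacon: Beacon wins 18–9.
No candidate beats all others: Granite beats Juno beats Beacon beats Granite, a majority cycle.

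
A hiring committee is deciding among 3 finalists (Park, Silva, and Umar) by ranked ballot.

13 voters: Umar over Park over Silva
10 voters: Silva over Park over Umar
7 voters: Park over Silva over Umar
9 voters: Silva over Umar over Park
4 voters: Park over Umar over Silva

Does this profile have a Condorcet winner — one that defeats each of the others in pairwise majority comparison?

Head-to-head results (43 voters total):
Park vs Silva: Park wins 24–19.
Park vs Umar: Umar wins 22–21.
Silva vs Umar: Silva wins 26–17.
No candidate beats all others: Park beats Silva beats Umar beats Park, a majority cycle.

No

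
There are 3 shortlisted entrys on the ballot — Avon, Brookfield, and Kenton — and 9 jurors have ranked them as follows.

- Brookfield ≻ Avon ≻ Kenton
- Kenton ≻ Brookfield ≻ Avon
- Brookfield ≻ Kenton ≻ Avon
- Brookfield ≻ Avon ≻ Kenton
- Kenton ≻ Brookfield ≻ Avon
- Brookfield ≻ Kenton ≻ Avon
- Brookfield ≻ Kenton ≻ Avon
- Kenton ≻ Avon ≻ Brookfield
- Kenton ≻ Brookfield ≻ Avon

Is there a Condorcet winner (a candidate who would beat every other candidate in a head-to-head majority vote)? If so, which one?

Head-to-head results (9 voters total):
Avon vs Brookfield: Brookfield wins 8–1.
Avon vs Kenton: Kenton wins 7–2.
Brookfield vs Kenton: Brookfield wins 5–4.
Brookfield beats each rival — Avon (8–1), Kenton (5–4) — so Brookfield is the Condorcet winner.

Brookfield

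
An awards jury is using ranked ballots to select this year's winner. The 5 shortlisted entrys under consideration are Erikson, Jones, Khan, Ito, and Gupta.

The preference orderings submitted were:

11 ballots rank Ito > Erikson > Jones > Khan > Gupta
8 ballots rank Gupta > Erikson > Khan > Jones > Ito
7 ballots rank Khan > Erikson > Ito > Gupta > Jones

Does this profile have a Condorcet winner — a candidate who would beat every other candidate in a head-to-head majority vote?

Yes

Head-to-head results (26 voters total):
Erikson vs Jones: Erikson wins 26–0.
Erikson vs Khan: Erikson wins 19–7.
Erikson vs Ito: Erikson wins 15–11.
Erikson vs Gupta: Erikson wins 18–8.
Jones vs Khan: Khan wins 15–11.
Jones vs Ito: Ito wins 18–8.
Jones vs Gupta: Gupta wins 15–11.
Khan vs Ito: Khan wins 15–11.
Khan vs Gupta: Khan wins 18–8.
Ito vs Gupta: Ito wins 18–8.
Erikson beats each rival — Jones (26–0), Khan (19–7), Ito (15–11), Gupta (18–8) — so Erikson is the Condorcet winner.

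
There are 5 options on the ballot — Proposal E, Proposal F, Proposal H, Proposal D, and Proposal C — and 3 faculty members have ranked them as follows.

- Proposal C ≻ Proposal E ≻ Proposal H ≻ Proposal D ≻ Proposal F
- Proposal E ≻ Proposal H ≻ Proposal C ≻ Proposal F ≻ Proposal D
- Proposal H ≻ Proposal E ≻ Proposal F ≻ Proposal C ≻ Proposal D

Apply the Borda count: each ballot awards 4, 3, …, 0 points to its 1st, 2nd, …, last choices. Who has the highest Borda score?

Proposal E

Borda scores:
  Proposal E: 3 + 4 + 3 = 10
  Proposal F: 0 + 1 + 2 = 3
  Proposal H: 2 + 3 + 4 = 9
  Proposal D: 1 + 0 + 0 = 1
  Proposal C: 4 + 2 + 1 = 7
Proposal E has the highest total.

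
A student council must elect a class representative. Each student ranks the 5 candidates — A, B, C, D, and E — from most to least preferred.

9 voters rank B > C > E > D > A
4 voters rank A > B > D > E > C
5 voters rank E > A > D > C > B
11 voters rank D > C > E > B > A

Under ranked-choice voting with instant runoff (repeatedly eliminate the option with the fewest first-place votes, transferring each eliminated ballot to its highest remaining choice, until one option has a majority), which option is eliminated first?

C

Round 1: D 11, B 9, E 5, A 4, C 0. C has the fewest and is eliminated.
Round 2: D 11, B 9, E 5, A 4. A has the fewest and is eliminated.
Round 3: B 13, D 11, E 5. E has the fewest and is eliminated.
Round 4: D 16, B 13. D has a majority.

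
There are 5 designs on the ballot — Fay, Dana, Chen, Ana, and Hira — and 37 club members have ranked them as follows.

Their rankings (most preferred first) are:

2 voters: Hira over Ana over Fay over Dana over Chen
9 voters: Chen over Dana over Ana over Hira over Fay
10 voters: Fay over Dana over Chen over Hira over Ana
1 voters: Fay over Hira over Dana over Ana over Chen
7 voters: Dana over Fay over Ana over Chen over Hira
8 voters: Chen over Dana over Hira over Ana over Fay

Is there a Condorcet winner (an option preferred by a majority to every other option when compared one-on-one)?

Yes

Head-to-head results (37 voters total):
Fay vs Dana: Dana wins 24–13.
Fay vs Chen: Fay wins 20–17.
Fay vs Ana: Ana wins 19–18.
Fay vs Hira: Hira wins 19–18.
Dana vs Chen: Dana wins 20–17.
Dana vs Ana: Dana wins 35–2.
Dana vs Hira: Dana wins 34–3.
Chen vs Ana: Chen wins 27–10.
Chen vs Hira: Chen wins 34–3.
Ana vs Hira: Hira wins 21–16.
Dana beats each rival — Fay (24–13), Chen (20–17), Ana (35–2), Hira (34–3) — so Dana is the Condorcet winner.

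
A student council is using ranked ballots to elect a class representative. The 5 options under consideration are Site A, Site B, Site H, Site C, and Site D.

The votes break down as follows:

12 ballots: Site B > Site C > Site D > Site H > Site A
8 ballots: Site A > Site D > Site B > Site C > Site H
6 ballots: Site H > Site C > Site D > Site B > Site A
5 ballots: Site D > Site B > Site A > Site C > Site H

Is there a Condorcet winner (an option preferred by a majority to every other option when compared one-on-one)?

No

Head-to-head results (31 voters total):
Site A vs Site B: Site B wins 23–8.
Site A vs Site H: Site H wins 18–13.
Site A vs Site C: Site C wins 18–13.
Site A vs Site D: Site D wins 23–8.
Site B vs Site H: Site B wins 25–6.
Site B vs Site C: Site B wins 25–6.
Site B vs Site D: Site D wins 19–12.
Site H vs Site C: Site C wins 25–6.
Site H vs Site D: Site D wins 25–6.
Site C vs Site D: Site C wins 18–13.
No candidate beats all others: Site B beats Site C beats Site D beats Site B, a majority cycle.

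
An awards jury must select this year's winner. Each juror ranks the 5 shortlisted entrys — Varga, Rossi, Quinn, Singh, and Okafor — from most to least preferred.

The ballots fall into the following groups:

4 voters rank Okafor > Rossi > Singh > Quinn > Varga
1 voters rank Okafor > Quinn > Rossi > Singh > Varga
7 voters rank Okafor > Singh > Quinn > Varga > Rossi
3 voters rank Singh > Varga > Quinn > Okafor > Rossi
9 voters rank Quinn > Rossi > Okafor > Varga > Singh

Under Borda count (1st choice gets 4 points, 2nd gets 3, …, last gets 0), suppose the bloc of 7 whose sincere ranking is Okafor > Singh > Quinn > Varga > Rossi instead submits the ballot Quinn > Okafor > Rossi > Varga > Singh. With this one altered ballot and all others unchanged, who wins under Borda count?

Quinn

Borda totals with the altered ballot: Varga 25, Rossi 55, Quinn 77, Singh 21, Okafor 62.
The switch changes the winner from Okafor to Quinn.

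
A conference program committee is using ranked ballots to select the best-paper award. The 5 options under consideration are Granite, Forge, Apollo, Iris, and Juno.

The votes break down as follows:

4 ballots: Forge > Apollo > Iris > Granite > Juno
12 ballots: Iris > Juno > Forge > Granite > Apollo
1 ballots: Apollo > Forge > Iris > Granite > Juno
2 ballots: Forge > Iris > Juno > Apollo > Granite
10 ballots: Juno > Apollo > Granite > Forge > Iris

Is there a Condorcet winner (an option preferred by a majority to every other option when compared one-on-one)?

No

Head-to-head results (29 voters total):
Granite vs Forge: Forge wins 19–10.
Granite vs Apollo: Apollo wins 17–12.
Granite vs Iris: Iris wins 19–10.
Granite vs Juno: Juno wins 24–5.
Forge vs Apollo: Forge wins 18–11.
Forge vs Iris: Forge wins 17–12.
Forge vs Juno: Juno wins 22–7.
Apollo vs Iris: Apollo wins 15–14.
Apollo vs Juno: Juno wins 24–5.
Iris vs Juno: Iris wins 19–10.
No candidate beats all others: Forge beats Iris beats Juno beats Forge, a majority cycle.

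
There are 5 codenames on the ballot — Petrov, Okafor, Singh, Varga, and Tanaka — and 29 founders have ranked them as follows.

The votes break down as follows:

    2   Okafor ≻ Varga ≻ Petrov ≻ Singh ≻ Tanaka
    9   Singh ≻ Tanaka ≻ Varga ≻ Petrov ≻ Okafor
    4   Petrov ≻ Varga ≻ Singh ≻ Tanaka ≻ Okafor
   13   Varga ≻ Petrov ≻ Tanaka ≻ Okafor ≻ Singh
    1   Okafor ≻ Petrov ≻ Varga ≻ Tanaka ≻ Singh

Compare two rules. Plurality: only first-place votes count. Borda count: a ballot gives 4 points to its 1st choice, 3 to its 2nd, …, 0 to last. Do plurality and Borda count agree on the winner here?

Plurality first-place counts: Petrov 4, Okafor 3, Singh 9, Varga 13, Tanaka 0 → Varga.
Borda totals: Petrov 71, Okafor 25, Singh 46, Varga 90, Tanaka 58 → Varga.
The two rules agree on Varga.

Yes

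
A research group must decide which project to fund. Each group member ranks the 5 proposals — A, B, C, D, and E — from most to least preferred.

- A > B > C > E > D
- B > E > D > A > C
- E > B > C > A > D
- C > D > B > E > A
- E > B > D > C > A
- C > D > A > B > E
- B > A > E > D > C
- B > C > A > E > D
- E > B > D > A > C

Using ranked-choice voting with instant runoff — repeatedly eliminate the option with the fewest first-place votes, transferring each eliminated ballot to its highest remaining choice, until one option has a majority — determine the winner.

Round 1: B 3, E 3, C 2, A 1, D 0. D has the fewest and is eliminated.
Round 2: B 3, E 3, C 2, A 1. A has the fewest and is eliminated.
Round 3: B 4, E 3, C 2. C has the fewest and is eliminated.
Round 4: B 6, E 3. B has a majority.

B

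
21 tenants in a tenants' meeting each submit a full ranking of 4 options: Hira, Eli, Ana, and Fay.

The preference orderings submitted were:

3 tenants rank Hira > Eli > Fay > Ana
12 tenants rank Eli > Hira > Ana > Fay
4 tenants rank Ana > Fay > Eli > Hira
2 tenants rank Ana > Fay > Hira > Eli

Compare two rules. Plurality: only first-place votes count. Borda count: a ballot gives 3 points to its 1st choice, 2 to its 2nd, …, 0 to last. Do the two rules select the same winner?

Plurality first-place counts: Hira 3, Eli 12, Ana 6, Fay 0 → Eli.
Borda totals: Hira 35, Eli 46, Ana 30, Fay 15 → Eli.
The two rules agree on Eli.

Yes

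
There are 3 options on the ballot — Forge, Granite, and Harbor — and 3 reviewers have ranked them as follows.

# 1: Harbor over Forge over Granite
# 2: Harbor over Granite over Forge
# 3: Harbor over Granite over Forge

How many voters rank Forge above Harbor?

Ballots ranking Forge above Harbor: 0.
Ballots ranking Harbor above Forge: 3.
So 0 of 3 voters prefer Forge to Harbor.

0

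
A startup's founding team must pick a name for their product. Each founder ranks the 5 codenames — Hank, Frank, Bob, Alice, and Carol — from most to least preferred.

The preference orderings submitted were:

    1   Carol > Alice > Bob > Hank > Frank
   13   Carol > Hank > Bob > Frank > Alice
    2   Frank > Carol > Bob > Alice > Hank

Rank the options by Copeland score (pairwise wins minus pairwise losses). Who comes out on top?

Carol

Pairwise results:
  Hank vs Frank: Hank wins 14–2.
  Hank vs Bob: Hank wins 13–3.
  Hank vs Alice: Hank wins 13–3.
  Hank vs Carol: Carol wins 16–0.
  Frank vs Bob: Bob wins 14–2.
  Frank vs Alice: Frank wins 15–1.
  Frank vs Carol: Carol wins 14–2.
  Bob vs Alice: Bob wins 15–1.
  Bob vs Carol: Carol wins 16–0.
  Alice vs Carol: Carol wins 16–0.
Copeland scores (wins − losses):
  Hank: 3 − 1 = 2
  Frank: 1 − 3 = -2
  Bob: 2 − 2 = 0
  Alice: 0 − 4 = -4
  Carol: 4 − 0 = 4
Carol has the best Copeland score.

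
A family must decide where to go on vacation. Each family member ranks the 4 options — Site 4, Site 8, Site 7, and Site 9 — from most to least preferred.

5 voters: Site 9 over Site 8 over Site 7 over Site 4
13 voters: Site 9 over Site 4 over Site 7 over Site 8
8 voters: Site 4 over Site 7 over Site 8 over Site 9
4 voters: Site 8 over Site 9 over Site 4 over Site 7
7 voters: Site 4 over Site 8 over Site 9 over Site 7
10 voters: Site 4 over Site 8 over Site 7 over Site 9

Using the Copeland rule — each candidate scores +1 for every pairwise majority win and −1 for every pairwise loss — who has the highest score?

Pairwise results:
  Site 4 vs Site 8: Site 4 wins 38–9.
  Site 4 vs Site 7: Site 4 wins 42–5.
  Site 4 vs Site 9: Site 4 wins 25–22.
  Site 8 vs Site 7: Site 8 wins 26–21.
  Site 8 vs Site 9: Site 8 wins 29–18.
  Site 7 vs Site 9: Site 9 wins 29–18.
Copeland scores (wins − losses):
  Site 4: 3 − 0 = 3
  Site 8: 2 − 1 = 1
  Site 7: 0 − 3 = -3
  Site 9: 1 − 2 = -1
Site 4 has the best Copeland score.

Site 4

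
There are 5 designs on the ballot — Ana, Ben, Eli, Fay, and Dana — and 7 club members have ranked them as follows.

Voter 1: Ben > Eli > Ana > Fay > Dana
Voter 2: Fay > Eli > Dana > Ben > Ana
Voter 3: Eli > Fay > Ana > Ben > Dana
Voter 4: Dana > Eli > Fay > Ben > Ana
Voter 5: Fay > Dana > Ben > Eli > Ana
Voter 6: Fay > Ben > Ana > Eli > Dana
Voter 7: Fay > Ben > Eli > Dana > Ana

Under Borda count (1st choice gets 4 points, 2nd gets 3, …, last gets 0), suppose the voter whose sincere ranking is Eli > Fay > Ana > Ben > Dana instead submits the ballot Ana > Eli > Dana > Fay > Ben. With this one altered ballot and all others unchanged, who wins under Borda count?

Borda totals with the altered ballot: Ana 8, Ben 14, Eli 16, Fay 20, Dana 12.
The winner is unchanged: still Fay.

Fay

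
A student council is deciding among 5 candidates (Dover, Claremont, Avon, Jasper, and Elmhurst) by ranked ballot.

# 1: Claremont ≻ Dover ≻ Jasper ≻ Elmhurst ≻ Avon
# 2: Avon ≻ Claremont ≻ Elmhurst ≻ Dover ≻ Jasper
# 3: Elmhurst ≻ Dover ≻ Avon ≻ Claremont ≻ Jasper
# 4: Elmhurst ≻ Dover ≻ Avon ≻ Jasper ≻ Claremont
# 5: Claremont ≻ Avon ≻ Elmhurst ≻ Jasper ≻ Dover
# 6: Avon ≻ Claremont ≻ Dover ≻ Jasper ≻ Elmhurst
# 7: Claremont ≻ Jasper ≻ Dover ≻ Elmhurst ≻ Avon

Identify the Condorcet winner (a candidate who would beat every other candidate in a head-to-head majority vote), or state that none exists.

Head-to-head results (7 voters total):
Dover vs Claremont: Claremont wins 5–2.
Dover vs Avon: Dover wins 4–3.
Dover vs Jasper: Dover wins 5–2.
Dover vs Elmhurst: Elmhurst wins 4–3.
Claremont vs Avon: Avon wins 4–3.
Claremont vs Jasper: Claremont wins 6–1.
Claremont vs Elmhurst: Claremont wins 5–2.
Avon vs Jasper: Avon wins 5–2.
Avon vs Elmhurst: Elmhurst wins 4–3.
Jasper vs Elmhurst: Elmhurst wins 4–3.
No candidate beats all others: Dover beats Avon beats Claremont beats Dover, a majority cycle.

There is no Condorcet winner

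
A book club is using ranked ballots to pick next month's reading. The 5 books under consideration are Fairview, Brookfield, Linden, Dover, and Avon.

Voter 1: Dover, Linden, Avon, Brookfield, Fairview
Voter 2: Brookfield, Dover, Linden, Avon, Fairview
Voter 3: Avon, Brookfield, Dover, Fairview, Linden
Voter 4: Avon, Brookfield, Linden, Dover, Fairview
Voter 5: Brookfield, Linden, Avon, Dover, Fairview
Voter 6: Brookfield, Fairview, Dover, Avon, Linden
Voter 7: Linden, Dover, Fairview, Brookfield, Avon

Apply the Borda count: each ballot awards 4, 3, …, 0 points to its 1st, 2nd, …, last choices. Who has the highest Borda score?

Brookfield

Borda scores:
  Fairview: 0 + 0 + 1 + 0 + 0 + 3 + 2 = 6
  Brookfield: 1 + 4 + 3 + 3 + 4 + 4 + 1 = 20
  Linden: 3 + 2 + 0 + 2 + 3 + 0 + 4 = 14
  Dover: 4 + 3 + 2 + 1 + 1 + 2 + 3 = 16
  Avon: 2 + 1 + 4 + 4 + 2 + 1 + 0 = 14
Brookfield has the highest total.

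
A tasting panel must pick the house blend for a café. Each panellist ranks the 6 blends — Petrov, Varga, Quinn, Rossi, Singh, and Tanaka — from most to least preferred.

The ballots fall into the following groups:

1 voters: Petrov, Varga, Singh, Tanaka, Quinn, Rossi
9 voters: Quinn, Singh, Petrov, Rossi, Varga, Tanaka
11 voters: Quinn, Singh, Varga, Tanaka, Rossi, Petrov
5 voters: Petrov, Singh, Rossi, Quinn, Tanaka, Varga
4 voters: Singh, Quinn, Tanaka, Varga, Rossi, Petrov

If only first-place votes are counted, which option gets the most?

First-place vote totals:
  Petrov: 6
  Varga: 0
  Quinn: 20
  Rossi: 0
  Singh: 4
  Tanaka: 0
Quinn has the most first-place votes.

Quinn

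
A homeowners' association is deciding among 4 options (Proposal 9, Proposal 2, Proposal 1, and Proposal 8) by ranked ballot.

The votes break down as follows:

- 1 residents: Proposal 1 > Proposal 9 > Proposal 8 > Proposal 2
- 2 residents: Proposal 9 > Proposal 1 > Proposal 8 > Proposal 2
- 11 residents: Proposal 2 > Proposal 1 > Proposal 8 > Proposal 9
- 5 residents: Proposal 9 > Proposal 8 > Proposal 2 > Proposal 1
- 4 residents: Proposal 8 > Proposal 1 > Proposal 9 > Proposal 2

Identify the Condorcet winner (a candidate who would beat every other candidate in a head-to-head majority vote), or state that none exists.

Head-to-head results (23 voters total):
Proposal 9 vs Proposal 2: Proposal 9 wins 12–11.
Proposal 9 vs Proposal 1: Proposal 1 wins 16–7.
Proposal 9 vs Proposal 8: Proposal 8 wins 15–8.
Proposal 2 vs Proposal 1: Proposal 2 wins 16–7.
Proposal 2 vs Proposal 8: Proposal 8 wins 12–11.
Proposal 1 vs Proposal 8: Proposal 1 wins 14–9.
No candidate beats all others: Proposal 9 beats Proposal 2 beats Proposal 1 beats Proposal 9, a majority cycle.

None — there is no Condorcet winner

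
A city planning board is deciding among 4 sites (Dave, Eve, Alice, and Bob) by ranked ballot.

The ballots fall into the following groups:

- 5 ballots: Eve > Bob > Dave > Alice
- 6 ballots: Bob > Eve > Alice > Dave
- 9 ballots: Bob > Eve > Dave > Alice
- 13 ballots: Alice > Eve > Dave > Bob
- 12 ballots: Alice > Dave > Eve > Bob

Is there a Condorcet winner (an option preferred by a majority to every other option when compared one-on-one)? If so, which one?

Head-to-head results (45 voters total):
Dave vs Eve: Eve wins 33–12.
Dave vs Alice: Alice wins 31–14.
Dave vs Bob: Dave wins 25–20.
Eve vs Alice: Alice wins 25–20.
Eve vs Bob: Eve wins 30–15.
Alice vs Bob: Alice wins 25–20.
Alice beats each rival — Dave (31–14), Eve (25–20), Bob (25–20) — so Alice is the Condorcet winner.

Alice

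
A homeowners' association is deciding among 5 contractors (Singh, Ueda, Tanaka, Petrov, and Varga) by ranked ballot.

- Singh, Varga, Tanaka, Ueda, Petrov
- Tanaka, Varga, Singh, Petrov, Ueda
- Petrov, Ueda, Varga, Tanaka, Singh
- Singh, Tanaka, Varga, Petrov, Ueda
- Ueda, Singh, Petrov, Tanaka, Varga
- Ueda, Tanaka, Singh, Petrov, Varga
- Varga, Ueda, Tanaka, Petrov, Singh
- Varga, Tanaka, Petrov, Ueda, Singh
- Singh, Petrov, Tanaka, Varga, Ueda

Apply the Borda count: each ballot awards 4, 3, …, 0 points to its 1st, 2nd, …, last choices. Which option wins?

Borda scores:
  Singh: 4 + 2 + 0 + 4 + 3 + 2 + 0 + 0 + 4 = 19
  Ueda: 1 + 0 + 3 + 0 + 4 + 4 + 3 + 1 + 0 = 16
  Tanaka: 2 + 4 + 1 + 3 + 1 + 3 + 2 + 3 + 2 = 21
  Petrov: 0 + 1 + 4 + 1 + 2 + 1 + 1 + 2 + 3 = 15
  Varga: 3 + 3 + 2 + 2 + 0 + 0 + 4 + 4 + 1 = 19
Tanaka has the highest total.

Tanaka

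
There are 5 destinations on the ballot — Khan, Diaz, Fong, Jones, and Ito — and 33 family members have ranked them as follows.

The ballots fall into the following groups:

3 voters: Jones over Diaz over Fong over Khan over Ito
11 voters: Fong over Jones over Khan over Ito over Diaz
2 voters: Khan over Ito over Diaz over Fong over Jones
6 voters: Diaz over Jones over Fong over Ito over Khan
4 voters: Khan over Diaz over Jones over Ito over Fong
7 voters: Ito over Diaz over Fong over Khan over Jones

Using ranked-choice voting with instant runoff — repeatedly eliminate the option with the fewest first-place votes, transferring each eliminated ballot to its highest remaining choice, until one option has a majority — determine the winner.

Round 1: Fong 11, Ito 7, Khan 6, Diaz 6, Jones 3. Jones has the fewest and is eliminated.
Round 2: Fong 11, Diaz 9, Ito 7, Khan 6. Khan has the fewest and is eliminated.
Round 3: Diaz 13, Fong 11, Ito 9. Ito has the fewest and is eliminated.
Round 4: Diaz 22, Fong 11. Diaz has a majority.

Diaz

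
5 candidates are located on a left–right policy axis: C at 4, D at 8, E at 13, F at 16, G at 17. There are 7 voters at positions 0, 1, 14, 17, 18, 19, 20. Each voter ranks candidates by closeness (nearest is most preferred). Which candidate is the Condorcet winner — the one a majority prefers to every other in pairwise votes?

G

With single-peaked preferences on a line, the Condorcet winner is the candidate closest to the median voter.
The median voter (position 17) is closest to G at 17.
Check: G vs D — voters closer to G: 5 of 7.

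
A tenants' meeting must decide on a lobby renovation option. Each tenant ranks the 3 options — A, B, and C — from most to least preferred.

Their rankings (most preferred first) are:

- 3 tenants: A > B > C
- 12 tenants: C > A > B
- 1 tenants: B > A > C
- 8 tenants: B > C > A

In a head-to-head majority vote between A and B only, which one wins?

A

Ballots ranking A above B: 3+12 = 15.
Ballots ranking B above A: 1+8 = 9.
A wins the head-to-head, 15–9.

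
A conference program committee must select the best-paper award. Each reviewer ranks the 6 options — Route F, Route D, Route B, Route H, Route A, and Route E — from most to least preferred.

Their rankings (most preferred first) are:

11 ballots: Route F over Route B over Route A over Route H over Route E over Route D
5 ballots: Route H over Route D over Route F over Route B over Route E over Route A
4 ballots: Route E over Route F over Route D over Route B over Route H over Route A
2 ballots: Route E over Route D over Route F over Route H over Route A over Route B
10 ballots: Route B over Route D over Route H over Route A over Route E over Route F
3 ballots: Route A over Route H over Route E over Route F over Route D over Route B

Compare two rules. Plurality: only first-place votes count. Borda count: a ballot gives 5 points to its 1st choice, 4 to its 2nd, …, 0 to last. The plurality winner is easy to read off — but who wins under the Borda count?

Route B

Plurality first-place counts: Route F 11, Route D 0, Route B 10, Route H 5, Route A 3, Route E 6 → Route F.
Borda totals: Route F 98, Route D 83, Route B 112, Route H 97, Route A 70, Route E 65 → Route B.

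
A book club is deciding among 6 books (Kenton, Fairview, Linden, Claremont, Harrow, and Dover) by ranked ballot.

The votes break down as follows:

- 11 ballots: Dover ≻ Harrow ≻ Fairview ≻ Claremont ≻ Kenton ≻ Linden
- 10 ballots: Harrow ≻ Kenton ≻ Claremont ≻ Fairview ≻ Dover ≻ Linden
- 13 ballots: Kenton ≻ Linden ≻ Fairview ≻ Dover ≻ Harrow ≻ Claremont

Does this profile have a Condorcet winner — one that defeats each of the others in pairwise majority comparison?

No

Head-to-head results (34 voters total):
Kenton vs Fairview: Kenton wins 23–11.
Kenton vs Linden: Kenton wins 34–0.
Kenton vs Claremont: Kenton wins 23–11.
Kenton vs Harrow: Harrow wins 21–13.
Kenton vs Dover: Kenton wins 23–11.
Fairview vs Linden: Fairview wins 21–13.
Fairview vs Claremont: Fairview wins 24–10.
Fairview vs Harrow: Harrow wins 21–13.
Fairview vs Dover: Fairview wins 23–11.
Linden vs Claremont: Claremont wins 21–13.
Linden vs Harrow: Harrow wins 21–13.
Linden vs Dover: Dover wins 21–13.
Claremont vs Harrow: Harrow wins 34–0.
Claremont vs Dover: Dover wins 24–10.
Harrow vs Dover: Dover wins 24–10.
No candidate beats all others: Kenton beats Dover beats Harrow beats Kenton, a majority cycle.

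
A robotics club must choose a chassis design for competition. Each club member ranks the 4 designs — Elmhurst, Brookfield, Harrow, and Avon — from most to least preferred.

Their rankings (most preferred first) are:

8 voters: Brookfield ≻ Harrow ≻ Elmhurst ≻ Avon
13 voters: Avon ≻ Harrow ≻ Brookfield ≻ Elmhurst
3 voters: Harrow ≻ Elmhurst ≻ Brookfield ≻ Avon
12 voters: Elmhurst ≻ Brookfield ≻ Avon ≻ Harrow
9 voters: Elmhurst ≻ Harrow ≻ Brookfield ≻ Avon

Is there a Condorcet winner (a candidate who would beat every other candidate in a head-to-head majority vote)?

No

Head-to-head results (45 voters total):
Elmhurst vs Brookfield: Elmhurst wins 24–21.
Elmhurst vs Harrow: Harrow wins 24–21.
Elmhurst vs Avon: Elmhurst wins 32–13.
Brookfield vs Harrow: Harrow wins 25–20.
Brookfield vs Avon: Brookfield wins 32–13.
Harrow vs Avon: Avon wins 25–20.
No candidate beats all others: Elmhurst beats Avon beats Harrow beats Elmhurst, a majority cycle.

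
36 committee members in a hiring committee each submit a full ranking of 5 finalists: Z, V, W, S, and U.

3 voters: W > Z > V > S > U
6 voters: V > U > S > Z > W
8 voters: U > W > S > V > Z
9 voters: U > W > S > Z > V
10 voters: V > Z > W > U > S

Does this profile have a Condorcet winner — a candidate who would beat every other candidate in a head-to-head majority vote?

Head-to-head results (36 voters total):
Z vs V: V wins 24–12.
Z vs W: W wins 20–16.
Z vs S: S wins 23–13.
Z vs U: U wins 23–13.
V vs W: W wins 20–16.
V vs S: V wins 19–17.
V vs U: V wins 19–17.
W vs S: W wins 30–6.
W vs U: U wins 23–13.
S vs U: U wins 33–3.
No candidate beats all others: V beats U beats W beats V, a majority cycle.

No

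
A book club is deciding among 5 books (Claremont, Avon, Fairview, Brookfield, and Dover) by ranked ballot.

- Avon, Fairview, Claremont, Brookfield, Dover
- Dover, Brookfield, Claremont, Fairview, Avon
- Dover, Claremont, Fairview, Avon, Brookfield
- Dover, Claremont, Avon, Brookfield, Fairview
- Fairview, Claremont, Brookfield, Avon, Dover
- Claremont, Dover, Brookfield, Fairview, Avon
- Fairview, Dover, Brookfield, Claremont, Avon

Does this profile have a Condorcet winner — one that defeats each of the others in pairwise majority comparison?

Head-to-head results (7 voters total):
Claremont vs Avon: Claremont wins 6–1.
Claremont vs Fairview: Claremont wins 4–3.
Claremont vs Brookfield: Claremont wins 5–2.
Claremont vs Dover: Dover wins 4–3.
Avon vs Fairview: Fairview wins 5–2.
Avon vs Brookfield: Brookfield wins 4–3.
Avon vs Dover: Dover wins 5–2.
Fairview vs Brookfield: Fairview wins 4–3.
Fairview vs Dover: Dover wins 4–3.
Brookfield vs Dover: Dover wins 5–2.
Dover beats each rival — Claremont (4–3), Avon (5–2), Fairview (4–3), Brookfield (5–2) — so Dover is the Condorcet winner.

Yes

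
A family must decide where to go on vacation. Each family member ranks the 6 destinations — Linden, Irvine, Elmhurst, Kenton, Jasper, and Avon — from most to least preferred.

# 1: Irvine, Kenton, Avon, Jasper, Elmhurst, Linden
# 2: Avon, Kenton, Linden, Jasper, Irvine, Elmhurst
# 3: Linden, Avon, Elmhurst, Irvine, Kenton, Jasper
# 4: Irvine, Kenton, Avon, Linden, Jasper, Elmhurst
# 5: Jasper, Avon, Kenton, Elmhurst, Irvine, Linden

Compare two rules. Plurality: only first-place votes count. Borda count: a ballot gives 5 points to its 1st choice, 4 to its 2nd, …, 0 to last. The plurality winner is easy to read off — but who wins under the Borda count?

Avon

Plurality first-place counts: Linden 1, Irvine 2, Elmhurst 0, Kenton 0, Jasper 1, Avon 1 → Irvine.
Borda totals: Linden 10, Irvine 14, Elmhurst 6, Kenton 16, Jasper 10, Avon 19 → Avon.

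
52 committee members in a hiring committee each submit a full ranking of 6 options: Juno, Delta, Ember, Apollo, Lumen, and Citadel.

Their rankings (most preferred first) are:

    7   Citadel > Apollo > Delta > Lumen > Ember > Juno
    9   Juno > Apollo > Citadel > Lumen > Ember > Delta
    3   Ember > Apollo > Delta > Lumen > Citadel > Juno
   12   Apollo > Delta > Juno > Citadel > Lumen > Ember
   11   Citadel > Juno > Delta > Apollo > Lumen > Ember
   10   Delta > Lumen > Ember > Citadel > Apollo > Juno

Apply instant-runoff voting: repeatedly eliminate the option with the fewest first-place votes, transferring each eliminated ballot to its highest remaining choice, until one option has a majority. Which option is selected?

Citadel

Round 1: Citadel 18, Apollo 12, Delta 10, Juno 9, Ember 3, Lumen 0. Lumen has the fewest and is eliminated.
Round 2: Citadel 18, Apollo 12, Delta 10, Juno 9, Ember 3. Ember has the fewest and is eliminated.
Round 3: Citadel 18, Apollo 15, Delta 10, Juno 9. Juno has the fewest and is eliminated.
Round 4: Apollo 24, Citadel 18, Delta 10. Delta has the fewest and is eliminated.
Round 5: Citadel 28, Apollo 24. Citadel has a majority.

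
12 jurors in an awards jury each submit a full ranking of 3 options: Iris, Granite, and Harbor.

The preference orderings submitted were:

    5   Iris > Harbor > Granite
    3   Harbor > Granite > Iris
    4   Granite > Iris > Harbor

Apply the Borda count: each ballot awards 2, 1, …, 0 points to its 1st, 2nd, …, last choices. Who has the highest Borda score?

Borda scores:
  Iris: 5·2 + 3·0 + 4·1 = 14
  Granite: 5·0 + 3·1 + 4·2 = 11
  Harbor: 5·1 + 3·2 + 4·0 = 11
Iris has the highest total.

Iris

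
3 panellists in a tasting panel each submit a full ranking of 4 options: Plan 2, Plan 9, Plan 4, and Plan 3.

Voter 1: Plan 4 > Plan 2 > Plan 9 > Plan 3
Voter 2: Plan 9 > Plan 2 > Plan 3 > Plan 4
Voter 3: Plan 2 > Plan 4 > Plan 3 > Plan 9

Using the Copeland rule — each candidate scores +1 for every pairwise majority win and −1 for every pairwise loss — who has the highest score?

Pairwise results:
  Plan 2 vs Plan 9: Plan 2 wins 2–1.
  Plan 2 vs Plan 4: Plan 2 wins 2–1.
  Plan 2 vs Plan 3: Plan 2 wins 3–0.
  Plan 9 vs Plan 4: Plan 4 wins 2–1.
  Plan 9 vs Plan 3: Plan 9 wins 2–1.
  Plan 4 vs Plan 3: Plan 4 wins 2–1.
Copeland scores (wins − losses):
  Plan 2: 3 − 0 = 3
  Plan 9: 1 − 2 = -1
  Plan 4: 2 − 1 = 1
  Plan 3: 0 − 3 = -3
Plan 2 has the best Copeland score.

Plan 2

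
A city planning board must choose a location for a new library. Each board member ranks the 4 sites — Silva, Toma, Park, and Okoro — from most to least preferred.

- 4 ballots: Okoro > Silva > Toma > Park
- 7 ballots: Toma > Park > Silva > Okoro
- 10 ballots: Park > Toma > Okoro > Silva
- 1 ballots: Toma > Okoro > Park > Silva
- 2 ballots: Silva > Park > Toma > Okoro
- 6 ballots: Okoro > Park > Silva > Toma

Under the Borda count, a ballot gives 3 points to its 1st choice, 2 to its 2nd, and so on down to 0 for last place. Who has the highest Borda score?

Park

Borda scores:
  Silva: 4·2 + 7·1 + 10·0 + 0 + 2·3 + 6·1 = 27
  Toma: 4·1 + 7·3 + 10·2 + 3 + 2·1 + 6·0 = 50
  Park: 4·0 + 7·2 + 10·3 + 1 + 2·2 + 6·2 = 61
  Okoro: 4·3 + 7·0 + 10·1 + 2 + 2·0 + 6·3 = 42
Park has the highest total.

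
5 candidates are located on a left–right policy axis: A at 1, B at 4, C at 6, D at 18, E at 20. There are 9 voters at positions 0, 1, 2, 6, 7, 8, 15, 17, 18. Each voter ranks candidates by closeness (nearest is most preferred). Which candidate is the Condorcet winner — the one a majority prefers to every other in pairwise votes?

C

With single-peaked preferences on a line, the Condorcet winner is the candidate closest to the median voter.
The median voter (position 7) is closest to C at 6.
Check: C vs D — voters closer to C: 6 of 9.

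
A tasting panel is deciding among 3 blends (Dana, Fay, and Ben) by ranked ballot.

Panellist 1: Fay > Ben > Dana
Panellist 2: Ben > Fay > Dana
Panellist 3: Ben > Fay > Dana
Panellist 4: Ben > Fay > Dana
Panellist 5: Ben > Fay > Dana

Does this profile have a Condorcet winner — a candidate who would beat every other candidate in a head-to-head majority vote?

Yes

Head-to-head results (5 voters total):
Dana vs Fay: Fay wins 5–0.
Dana vs Ben: Ben wins 5–0.
Fay vs Ben: Ben wins 4–1.
Ben beats each rival — Dana (5–0), Fay (4–1) — so Ben is the Condorcet winner.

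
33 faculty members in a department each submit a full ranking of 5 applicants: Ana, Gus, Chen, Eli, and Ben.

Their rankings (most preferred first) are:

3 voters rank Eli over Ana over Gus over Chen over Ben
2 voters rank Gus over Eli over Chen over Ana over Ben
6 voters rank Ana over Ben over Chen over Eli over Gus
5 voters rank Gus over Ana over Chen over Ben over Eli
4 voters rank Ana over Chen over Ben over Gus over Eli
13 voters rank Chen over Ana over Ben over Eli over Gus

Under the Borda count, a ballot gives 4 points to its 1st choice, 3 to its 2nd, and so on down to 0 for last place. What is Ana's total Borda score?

105

Borda scores:
  Ana: 3·3 + 2·1 + 6·4 + 5·3 + 4·4 + 13·3 = 105
  Gus: 3·2 + 2·4 + 6·0 + 5·4 + 4·1 + 13·0 = 38
  Chen: 3·1 + 2·2 + 6·2 + 5·2 + 4·3 + 13·4 = 93
  Eli: 3·4 + 2·3 + 6·1 + 5·0 + 4·0 + 13·1 = 37
  Ben: 3·0 + 2·0 + 6·3 + 5·1 + 4·2 + 13·2 = 57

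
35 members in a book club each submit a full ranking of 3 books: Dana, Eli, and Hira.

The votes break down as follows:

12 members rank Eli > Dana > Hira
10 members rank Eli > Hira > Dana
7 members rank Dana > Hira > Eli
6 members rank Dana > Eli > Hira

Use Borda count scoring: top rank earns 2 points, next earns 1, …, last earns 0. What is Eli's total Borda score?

Borda scores:
  Dana: 12·1 + 10·0 + 7·2 + 6·2 = 38
  Eli: 12·2 + 10·2 + 7·0 + 6·1 = 50
  Hira: 12·0 + 10·1 + 7·1 + 6·0 = 17

50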